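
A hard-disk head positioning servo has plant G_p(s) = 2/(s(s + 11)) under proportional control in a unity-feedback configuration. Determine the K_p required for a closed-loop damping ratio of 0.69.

K_p = 31.8

Closed-loop characteristic equation: s² + 11s + K_p·2 = 0.
So ω_n = √(2K_p) and 2ζω_n = 11, giving ζ = 11/(2√(2K_p)).
Setting ζ = 0.69: √(2K_p) = 11/(2·0.69) = 7.971, so K_p = 63.54/2 = 31.8.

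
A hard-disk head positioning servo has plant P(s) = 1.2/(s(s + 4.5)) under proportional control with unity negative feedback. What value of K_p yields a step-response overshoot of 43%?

From %OS = 100·exp(−πζ/√(1−ζ²)) = 43%, ζ = −ln(0.43)/√(π²+ln²(0.43)) = 0.2594.
Characteristic equation s² + 4.5s + 1.2K_p = 0 gives ζ = 4.5/(2√(1.2K_p)).
Setting ζ = 0.2594: √(1.2K_p) = 4.5/(2·0.2594) = 8.672, so K_p = 75.21/1.2 = 62.7.

K_p = 62.7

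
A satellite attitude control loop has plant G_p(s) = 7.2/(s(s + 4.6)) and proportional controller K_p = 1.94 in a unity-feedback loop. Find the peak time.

From 1 + K_pG_p(s) = 0: s² + 4.6s + 13.97 = 0 ⇒ ω_n = 3.737, ζ = 0.6154.
Damped frequency ω_d = ω_n√(1−ζ²) = 2.946 rad/s, so peak time T_p = π/ω_d = 1.07 s.

T_p = 1.07 s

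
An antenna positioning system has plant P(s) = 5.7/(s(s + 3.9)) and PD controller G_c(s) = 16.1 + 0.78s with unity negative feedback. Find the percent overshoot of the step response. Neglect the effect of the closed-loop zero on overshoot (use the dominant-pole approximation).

Forward path: (16.1 + 0.78s)·5.7/(s(s+3.9)). The closed-loop characteristic equation is s² + (3.9 + 5.7·0.78)s + 5.7·16.1 = 0.
That is s² + 8.346s + 91.77 = 0, so ω_n = 9.58 rad/s and ζ = 8.346/(2·9.58) = 0.4356.
%OS = 100·exp(−πζ/√(1−ζ²)) = 21.9%.

21.9%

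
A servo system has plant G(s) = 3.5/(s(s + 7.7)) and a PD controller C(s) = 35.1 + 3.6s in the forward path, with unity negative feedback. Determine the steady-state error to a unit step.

0

The open loop C(s)G(s) has a pole at the origin (type 1), so the static position error constant is infinite and e_ss = 1/(1+∞) = 0.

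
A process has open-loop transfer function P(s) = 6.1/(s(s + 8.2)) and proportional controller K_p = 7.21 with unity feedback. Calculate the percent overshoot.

8.45%

From 1 + K_pP(s) = 0: s² + 8.2s + 43.98 = 0 ⇒ ω_n = 6.632, ζ = 0.6182.
%OS = 100·exp(−πζ/√(1−ζ²)) = 100·exp(−π·0.6182/√0.6178) = 8.45%.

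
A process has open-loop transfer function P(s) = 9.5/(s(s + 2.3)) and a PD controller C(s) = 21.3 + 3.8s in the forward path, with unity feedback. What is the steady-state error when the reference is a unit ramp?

The loop has one pole at the origin (type 1). Velocity error constant K_v = lim_{s→0} s·C(s)P(s) = 21.3·9.5/2.3 = 87.98.
Steady-state error to a unit ramp: e_ss = 1/K_v = 0.0114.

0.0114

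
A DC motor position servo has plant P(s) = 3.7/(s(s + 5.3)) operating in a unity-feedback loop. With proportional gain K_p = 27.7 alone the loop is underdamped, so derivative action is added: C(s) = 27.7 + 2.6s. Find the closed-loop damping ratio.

Forward path: (27.7 + 2.6s)·3.7/(s(s+5.3)). The closed-loop characteristic equation is s² + (5.3 + 3.7·2.6)s + 3.7·27.7 = 0.
That is s² + 14.92s + 102.5 = 0, so ω_n = 10.12 rad/s and ζ = 14.92/(2·10.12) = 0.7369.

ζ = 0.737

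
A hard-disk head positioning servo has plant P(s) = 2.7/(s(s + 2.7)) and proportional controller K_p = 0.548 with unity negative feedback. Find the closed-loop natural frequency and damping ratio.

The closed-loop denominator is s(s+2.7) + 0.548·2.7 = s² + 2.7s + 1.48.
So ω_n² = 1.48 ⇒ ω_n = 1.216 rad/s, and ζ = 2.7/(2ω_n) = 1.11.

ω_n = 1.22 rad/s, ζ = 1.11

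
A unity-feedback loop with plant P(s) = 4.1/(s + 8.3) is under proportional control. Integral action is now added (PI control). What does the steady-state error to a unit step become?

The integrator makes K_pos = lim_{s→0} C(s)G(s) infinite, so e_ss = 1/(1+K_pos) = 0.

0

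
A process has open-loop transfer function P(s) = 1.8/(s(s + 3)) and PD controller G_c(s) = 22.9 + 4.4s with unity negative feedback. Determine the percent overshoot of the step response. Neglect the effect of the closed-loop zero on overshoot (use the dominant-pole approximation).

Forward path: (22.9 + 4.4s)·1.8/(s(s+3)). The closed-loop characteristic equation is s² + (3 + 1.8·4.4)s + 1.8·22.9 = 0.
That is s² + 10.92s + 41.22 = 0, so ω_n = 6.42 rad/s and ζ = 10.92/(2·6.42) = 0.8504.
%OS = 100·exp(−πζ/√(1−ζ²)) = 0.623%.

0.623%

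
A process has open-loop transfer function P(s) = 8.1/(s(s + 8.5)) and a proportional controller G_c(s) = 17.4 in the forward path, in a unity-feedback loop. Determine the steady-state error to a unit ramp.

The loop has one pole at the origin (type 1). Velocity error constant K_v = lim_{s→0} s·G_c(s)P(s) = 17.4·8.1/8.5 = 16.58.
Steady-state error to a unit ramp: e_ss = 1/K_v = 0.0603.

0.0603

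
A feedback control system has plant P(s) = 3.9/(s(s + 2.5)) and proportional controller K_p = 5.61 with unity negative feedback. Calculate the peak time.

From 1 + K_pP(s) = 0: s² + 2.5s + 21.88 = 0 ⇒ ω_n = 4.677, ζ = 0.2672.
Damped frequency ω_d = ω_n√(1−ζ²) = 4.507 rad/s, so peak time T_p = π/ω_d = 0.697 s.

T_p = 0.697 s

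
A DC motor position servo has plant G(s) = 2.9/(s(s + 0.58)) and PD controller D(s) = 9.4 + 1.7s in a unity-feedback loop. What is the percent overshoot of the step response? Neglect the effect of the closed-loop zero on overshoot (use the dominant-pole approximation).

Forward path: (9.4 + 1.7s)·2.9/(s(s+0.58)). The closed-loop characteristic equation is s² + (0.58 + 2.9·1.7)s + 2.9·9.4 = 0.
That is s² + 5.51s + 27.26 = 0, so ω_n = 5.221 rad/s and ζ = 5.51/(2·5.221) = 0.5277.
%OS = 100·exp(−πζ/√(1−ζ²)) = 14.2%.

14.2%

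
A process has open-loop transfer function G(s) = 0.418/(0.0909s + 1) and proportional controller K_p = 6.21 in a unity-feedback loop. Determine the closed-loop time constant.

Closed loop: T(s) = K_p·G/(1+K_p·G) = 2.596/(0.0909s + 1 + 2.596), with pole at s = −(1 + 2.596)/0.0909 = −39.56.
Closed-loop time constant τ = 1/39.56 = 0.0253 s.

τ = 0.0253 s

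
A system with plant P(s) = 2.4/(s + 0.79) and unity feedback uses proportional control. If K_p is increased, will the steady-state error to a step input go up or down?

decrease

The position error constant K_pos = K_p·P(0) grows with K_p, and e_ss = 1/(1+K_pos) falls.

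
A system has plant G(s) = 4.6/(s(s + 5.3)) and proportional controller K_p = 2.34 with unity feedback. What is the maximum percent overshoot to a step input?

From 1 + K_pG(s) = 0: s² + 5.3s + 10.76 = 0 ⇒ ω_n = 3.281, ζ = 0.8077.
%OS = 100·exp(−πζ/√(1−ζ²)) = 100·exp(−π·0.8077/√0.3476) = 1.35%.

1.35%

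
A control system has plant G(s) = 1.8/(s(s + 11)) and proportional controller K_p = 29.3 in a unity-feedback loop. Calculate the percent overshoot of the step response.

2.62%

The closed-loop denominator s² + 11s + 52.74 gives ω_n = √52.74 = 7.262 and ζ = 11/(2ω_n) = 0.7573.
%OS = 100·exp(−πζ/√(1−ζ²)) = 100·exp(−π·0.7573/√0.4264) = 2.62%.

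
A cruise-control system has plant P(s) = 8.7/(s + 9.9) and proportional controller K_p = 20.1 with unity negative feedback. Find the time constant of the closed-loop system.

τ = 0.00541 s

Closed-loop transfer function: T(s) = K_p·P(s)/(1 + K_p·P(s)) = 174.9/(s + 9.9 + 174.9) = 174.9/(s + 184.8).
Time constant τ = 1/184.8 = 0.00541 s.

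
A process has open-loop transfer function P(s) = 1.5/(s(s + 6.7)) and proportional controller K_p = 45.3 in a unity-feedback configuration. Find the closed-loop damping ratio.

1 + K_p·P(s) = 0 gives s² + 6.7s + 67.95 = 0.
Matching s² + 2ζω_n s + ω_n²: ω_n = √67.95 = 8.243 rad/s and 2ζω_n = 6.7, so ζ = 6.7/(2·8.243) = 0.406.

ζ = 0.406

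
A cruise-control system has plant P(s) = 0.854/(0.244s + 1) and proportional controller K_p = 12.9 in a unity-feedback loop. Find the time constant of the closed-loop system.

Closed loop: T(s) = K_p·P/(1+K_p·P) = 11.02/(0.244s + 1 + 11.02), with pole at s = −(1 + 11.02)/0.244 = −49.25.
Closed-loop time constant τ = 1/49.25 = 0.0203 s.

τ = 0.0203 s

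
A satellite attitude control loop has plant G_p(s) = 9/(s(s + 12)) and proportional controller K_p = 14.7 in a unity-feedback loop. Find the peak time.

From 1 + K_pG_p(s) = 0: s² + 12s + 132.3 = 0 ⇒ ω_n = 11.5, ζ = 0.5216.
Damped frequency ω_d = ω_n√(1−ζ²) = 9.813 rad/s, so peak time T_p = π/ω_d = 0.32 s.

T_p = 0.32 s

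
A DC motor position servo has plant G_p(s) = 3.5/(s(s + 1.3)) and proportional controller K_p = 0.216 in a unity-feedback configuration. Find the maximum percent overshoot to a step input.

The closed-loop denominator s² + 1.3s + 0.756 gives ω_n = √0.756 = 0.8695 and ζ = 1.3/(2ω_n) = 0.7476.
%OS = 100·exp(−πζ/√(1−ζ²)) = 100·exp(−π·0.7476/√0.4411) = 2.91%.

2.91%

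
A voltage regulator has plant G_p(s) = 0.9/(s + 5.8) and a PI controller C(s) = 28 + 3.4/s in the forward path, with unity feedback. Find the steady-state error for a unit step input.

0

The open loop C(s)G_p(s) has a pole at the origin (type 1), so the static position error constant is infinite and e_ss = 1/(1+∞) = 0.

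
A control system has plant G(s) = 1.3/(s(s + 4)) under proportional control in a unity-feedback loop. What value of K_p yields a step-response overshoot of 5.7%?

K_p = 6.78

From %OS = 100·exp(−πζ/√(1−ζ²)) = 5.7%, ζ = −ln(0.057)/√(π²+ln²(0.057)) = 0.6738.
Characteristic equation s² + 4s + 1.3K_p = 0 gives ζ = 4/(2√(1.3K_p)).
Setting ζ = 0.6738: √(1.3K_p) = 4/(2·0.6738) = 2.968, so K_p = 8.811/1.3 = 6.78.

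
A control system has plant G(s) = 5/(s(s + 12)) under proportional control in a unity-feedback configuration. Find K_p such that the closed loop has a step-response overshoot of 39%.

K_p = 87.3

From %OS = 100·exp(−πζ/√(1−ζ²)) = 39%, ζ = −ln(0.39)/√(π²+ln²(0.39)) = 0.2871.
Characteristic equation s² + 12s + 5K_p = 0 gives ζ = 12/(2√(5K_p)).
Setting ζ = 0.2871: √(5K_p) = 12/(2·0.2871) = 20.9, so K_p = 436.7/5 = 87.3.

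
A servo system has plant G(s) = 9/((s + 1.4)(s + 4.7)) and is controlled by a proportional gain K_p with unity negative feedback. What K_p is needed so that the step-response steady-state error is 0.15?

K_p = 4.14

For a type-0 loop with proportional control, e_ss = 1/(1 + K_p·G(0)).
G(0) = 1.368. Require 1/(1 + K_p·1.368) = 0.15, so 1 + 1.368·K_p = 6.667.
K_p = (6.667 − 1)/1.368 = 4.14.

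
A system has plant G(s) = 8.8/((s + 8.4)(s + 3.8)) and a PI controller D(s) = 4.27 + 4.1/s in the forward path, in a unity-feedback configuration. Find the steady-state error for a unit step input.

0

The open loop D(s)G(s) has a pole at the origin (type 1), so the static position error constant is infinite and e_ss = 1/(1+∞) = 0.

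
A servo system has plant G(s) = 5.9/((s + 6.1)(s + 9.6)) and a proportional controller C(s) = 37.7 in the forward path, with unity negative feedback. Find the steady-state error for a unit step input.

0.208

The loop is type 0. Static position error constant K_pos = C(0)·G(0) = 37.7·0.1008 = 3.798.
Steady-state error to a unit step: e_ss = 1/(1+K_pos) = 1/4.798 = 0.208.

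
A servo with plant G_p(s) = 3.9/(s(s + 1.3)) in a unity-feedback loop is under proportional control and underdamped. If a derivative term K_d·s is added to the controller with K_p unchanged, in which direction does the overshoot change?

With PD the characteristic equation becomes s² + (a + K·K_d)s + K·K_p = 0; the damping term grows, ζ rises, overshoot falls.

decrease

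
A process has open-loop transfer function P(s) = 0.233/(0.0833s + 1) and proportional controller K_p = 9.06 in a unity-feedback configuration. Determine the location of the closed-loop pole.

s = -37.35

Closed loop: T(s) = K_p·P/(1+K_p·P) = 2.111/(0.0833s + 1 + 2.111), with pole at s = −(1 + 2.111)/0.0833 = −37.35.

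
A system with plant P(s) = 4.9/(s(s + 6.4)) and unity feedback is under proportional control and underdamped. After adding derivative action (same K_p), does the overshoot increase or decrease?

decrease

With PD the characteristic equation becomes s² + (a + K·K_d)s + K·K_p = 0; the damping term grows, ζ rises, overshoot falls.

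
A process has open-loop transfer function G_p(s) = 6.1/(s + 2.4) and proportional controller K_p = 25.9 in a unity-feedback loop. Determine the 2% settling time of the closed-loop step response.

Closed-loop transfer function: T(s) = K_p·G_p(s)/(1 + K_p·G_p(s)) = 158/(s + 2.4 + 158) = 158/(s + 160.4).
Time constant τ = 1/160.4 = 0.006235 s, so the 2% settling time is about 4τ = 0.0249 s.

T_s ≈ 0.0249 s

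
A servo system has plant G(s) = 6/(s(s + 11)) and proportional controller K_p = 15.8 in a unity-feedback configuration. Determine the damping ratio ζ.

1 + K_p·G(s) = 0 gives s² + 11s + 94.8 = 0.
Matching s² + 2ζω_n s + ω_n²: ω_n = √94.8 = 9.737 rad/s and 2ζω_n = 11, so ζ = 11/(2·9.737) = 0.565.

ζ = 0.565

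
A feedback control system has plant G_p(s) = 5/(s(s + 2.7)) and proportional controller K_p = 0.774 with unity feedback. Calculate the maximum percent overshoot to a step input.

From 1 + K_pG_p(s) = 0: s² + 2.7s + 3.87 = 0 ⇒ ω_n = 1.967, ζ = 0.6862.
%OS = 100·exp(−πζ/√(1−ζ²)) = 100·exp(−π·0.6862/√0.5291) = 5.16%.

5.16%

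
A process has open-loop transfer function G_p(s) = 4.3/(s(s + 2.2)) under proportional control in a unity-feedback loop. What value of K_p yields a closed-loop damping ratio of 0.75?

K_p = 0.5

Closed-loop characteristic equation: s² + 2.2s + K_p·4.3 = 0.
So ω_n = √(4.3K_p) and 2ζω_n = 2.2, giving ζ = 2.2/(2√(4.3K_p)).
Setting ζ = 0.75: √(4.3K_p) = 2.2/(2·0.75) = 1.467, so K_p = 2.151/4.3 = 0.5.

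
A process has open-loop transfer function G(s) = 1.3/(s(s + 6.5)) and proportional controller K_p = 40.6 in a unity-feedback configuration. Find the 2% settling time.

From 1 + K_pG(s) = 0: s² + 6.5s + 52.78 = 0 ⇒ ω_n = 7.265, ζ = 0.4474.
2% settling time T_s ≈ 4/(ζω_n) = 4/3.25 = 1.23 s.

T_s ≈ 1.23 s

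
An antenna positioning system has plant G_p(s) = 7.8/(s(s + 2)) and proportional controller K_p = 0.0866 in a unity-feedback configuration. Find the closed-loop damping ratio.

With unity feedback the closed-loop characteristic equation is s² + 2s + 0.0866·7.8 = s² + 2s + 0.6755 = 0.
Matching s² + 2ζω_n s + ω_n²: ω_n = √0.6755 = 0.8219 rad/s and 2ζω_n = 2, so ζ = 2/(2·0.8219) = 1.22.

ζ = 1.22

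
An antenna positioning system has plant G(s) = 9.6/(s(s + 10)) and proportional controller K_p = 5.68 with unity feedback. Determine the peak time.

T_p = 0.578 s

From 1 + K_pG(s) = 0: s² + 10s + 54.53 = 0 ⇒ ω_n = 7.384, ζ = 0.6771.
Damped frequency ω_d = ω_n√(1−ζ²) = 5.434 rad/s, so peak time T_p = π/ω_d = 0.578 s.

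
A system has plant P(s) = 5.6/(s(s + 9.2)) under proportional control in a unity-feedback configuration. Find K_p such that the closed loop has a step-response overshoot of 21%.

From %OS = 100·exp(−πζ/√(1−ζ²)) = 21%, ζ = −ln(0.21)/√(π²+ln²(0.21)) = 0.4449.
Characteristic equation s² + 9.2s + 5.6K_p = 0 gives ζ = 9.2/(2√(5.6K_p)).
Setting ζ = 0.4449: √(5.6K_p) = 9.2/(2·0.4449) = 10.34, so K_p = 106.9/5.6 = 19.1.

K_p = 19.1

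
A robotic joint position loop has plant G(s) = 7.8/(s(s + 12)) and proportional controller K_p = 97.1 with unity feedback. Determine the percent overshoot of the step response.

The closed-loop denominator s² + 12s + 757.4 gives ω_n = √757.4 = 27.52 and ζ = 12/(2ω_n) = 0.218.
%OS = 100·exp(−πζ/√(1−ζ²)) = 100·exp(−π·0.218/√0.9525) = 49.6%.

49.6%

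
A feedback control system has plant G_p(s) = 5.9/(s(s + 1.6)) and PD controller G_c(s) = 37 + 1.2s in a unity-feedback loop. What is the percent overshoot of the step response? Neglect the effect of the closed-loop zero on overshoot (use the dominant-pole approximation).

Forward path: (37 + 1.2s)·5.9/(s(s+1.6)). The closed-loop characteristic equation is s² + (1.6 + 5.9·1.2)s + 5.9·37 = 0.
That is s² + 8.68s + 218.3 = 0, so ω_n = 14.77 rad/s and ζ = 8.68/(2·14.77) = 0.2937.
%OS = 100·exp(−πζ/√(1−ζ²)) = 38.1%.

38.1%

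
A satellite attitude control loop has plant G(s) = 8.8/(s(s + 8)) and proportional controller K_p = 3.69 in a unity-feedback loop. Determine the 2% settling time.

T_s ≈ 1 s

Closed-loop characteristic equation: s² + 8s + 32.47 = 0, so ω_n = 5.698 rad/s and ζ = 8/(2·5.698) = 0.7019.
2% settling time T_s ≈ 4/(ζω_n) = 4/4 = 1 s.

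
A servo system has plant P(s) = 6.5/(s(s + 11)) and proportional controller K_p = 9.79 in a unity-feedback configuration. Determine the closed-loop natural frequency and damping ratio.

The closed-loop denominator is s(s+11) + 9.79·6.5 = s² + 11s + 63.63.
Matching s² + 2ζω_n s + ω_n²: ω_n = √63.63 = 7.977 rad/s and 2ζω_n = 11, so ζ = 11/(2·7.977) = 0.689.

ω_n = 7.98 rad/s, ζ = 0.689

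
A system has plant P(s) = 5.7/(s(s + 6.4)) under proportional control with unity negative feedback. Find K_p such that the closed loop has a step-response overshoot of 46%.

From %OS = 100·exp(−πζ/√(1−ζ²)) = 46%, ζ = −ln(0.46)/√(π²+ln²(0.46)) = 0.24.
Characteristic equation s² + 6.4s + 5.7K_p = 0 gives ζ = 6.4/(2√(5.7K_p)).
Setting ζ = 0.24: √(5.7K_p) = 6.4/(2·0.24) = 13.34, so K_p = 177.8/5.7 = 31.2.

K_p = 31.2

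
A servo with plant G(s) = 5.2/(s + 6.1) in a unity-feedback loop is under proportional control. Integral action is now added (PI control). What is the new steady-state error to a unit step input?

Adding integral action puts a pole at s = 0 in the forward path, raising the system type to 1; a type-1 loop has zero steady-state error to a step.

0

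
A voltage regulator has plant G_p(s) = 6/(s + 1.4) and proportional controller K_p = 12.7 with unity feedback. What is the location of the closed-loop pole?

Closed-loop transfer function: T(s) = K_p·G_p(s)/(1 + K_p·G_p(s)) = 76.2/(s + 1.4 + 76.2) = 76.2/(s + 77.6).
The closed-loop pole is at s = −77.6.

s = -77.6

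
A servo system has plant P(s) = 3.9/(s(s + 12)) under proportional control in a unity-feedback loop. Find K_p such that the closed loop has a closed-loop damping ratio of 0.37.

K_p = 67.4

Closed-loop characteristic equation: s² + 12s + K_p·3.9 = 0.
So ω_n = √(3.9K_p) and 2ζω_n = 12, giving ζ = 12/(2√(3.9K_p)).
Setting ζ = 0.37: √(3.9K_p) = 12/(2·0.37) = 16.22, so K_p = 263/3.9 = 67.4.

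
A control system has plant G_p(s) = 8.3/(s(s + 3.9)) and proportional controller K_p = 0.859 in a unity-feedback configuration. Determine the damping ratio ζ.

The closed-loop denominator is s(s+3.9) + 0.859·8.3 = s² + 3.9s + 7.13.
Matching s² + 2ζω_n s + ω_n²: ω_n = √7.13 = 2.67 rad/s and 2ζω_n = 3.9, so ζ = 3.9/(2·2.67) = 0.73.

ζ = 0.73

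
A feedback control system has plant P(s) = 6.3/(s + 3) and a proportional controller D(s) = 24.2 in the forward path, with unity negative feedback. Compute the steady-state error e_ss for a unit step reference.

The loop is type 0. Static position error constant K_pos = D(0)·P(0) = 24.2·2.1 = 50.82.
Steady-state error to a unit step: e_ss = 1/(1+K_pos) = 1/51.82 = 0.0193.

0.0193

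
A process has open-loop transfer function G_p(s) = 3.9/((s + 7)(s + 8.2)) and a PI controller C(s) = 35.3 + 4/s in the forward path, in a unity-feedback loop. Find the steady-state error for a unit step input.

0

The open loop C(s)G_p(s) has a pole at the origin (type 1), so the static position error constant is infinite and e_ss = 1/(1+∞) = 0.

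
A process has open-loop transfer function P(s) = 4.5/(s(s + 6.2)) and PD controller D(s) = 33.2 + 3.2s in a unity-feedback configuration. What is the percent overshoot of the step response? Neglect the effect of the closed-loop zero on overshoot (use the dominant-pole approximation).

Forward path: (33.2 + 3.2s)·4.5/(s(s+6.2)). The closed-loop characteristic equation is s² + (6.2 + 4.5·3.2)s + 4.5·33.2 = 0.
That is s² + 20.6s + 149.4 = 0, so ω_n = 12.22 rad/s and ζ = 20.6/(2·12.22) = 0.8427.
%OS = 100·exp(−πζ/√(1−ζ²)) = 0.732%.

0.732%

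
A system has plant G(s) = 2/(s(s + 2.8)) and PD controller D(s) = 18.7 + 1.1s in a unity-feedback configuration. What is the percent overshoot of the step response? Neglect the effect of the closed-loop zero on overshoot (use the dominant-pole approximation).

Forward path: (18.7 + 1.1s)·2/(s(s+2.8)). The closed-loop characteristic equation is s² + (2.8 + 2·1.1)s + 2·18.7 = 0.
That is s² + 5s + 37.4 = 0, so ω_n = 6.116 rad/s and ζ = 5/(2·6.116) = 0.4088.
%OS = 100·exp(−πζ/√(1−ζ²)) = 24.5%.

24.5%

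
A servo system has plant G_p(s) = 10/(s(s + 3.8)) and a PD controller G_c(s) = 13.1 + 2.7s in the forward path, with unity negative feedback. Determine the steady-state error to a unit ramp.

The loop has one pole at the origin (type 1). Velocity error constant K_v = lim_{s→0} s·G_c(s)G_p(s) = 13.1·10/3.8 = 34.47.
Steady-state error to a unit ramp: e_ss = 1/K_v = 0.029.

0.029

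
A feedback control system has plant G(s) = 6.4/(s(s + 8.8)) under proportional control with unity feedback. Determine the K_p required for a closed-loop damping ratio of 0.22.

Closed-loop characteristic equation: s² + 8.8s + K_p·6.4 = 0.
So ω_n = √(6.4K_p) and 2ζω_n = 8.8, giving ζ = 8.8/(2√(6.4K_p)).
Setting ζ = 0.22: √(6.4K_p) = 8.8/(2·0.22) = 20, so K_p = 400/6.4 = 62.5.

K_p = 62.5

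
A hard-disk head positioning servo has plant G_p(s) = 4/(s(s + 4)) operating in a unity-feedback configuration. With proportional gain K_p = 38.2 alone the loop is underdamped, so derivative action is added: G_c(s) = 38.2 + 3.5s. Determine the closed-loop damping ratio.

ζ = 0.728

Forward path: (38.2 + 3.5s)·4/(s(s+4)). The closed-loop characteristic equation is s² + (4 + 4·3.5)s + 4·38.2 = 0.
That is s² + 18s + 152.8 = 0, so ω_n = 12.36 rad/s and ζ = 18/(2·12.36) = 0.7281.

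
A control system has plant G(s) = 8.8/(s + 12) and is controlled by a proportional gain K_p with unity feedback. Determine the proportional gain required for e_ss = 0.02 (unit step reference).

K_p = 66.8

For a type-0 loop with proportional control, e_ss = 1/(1 + K_p·G(0)).
G(0) = 0.7333. Require 1/(1 + K_p·0.7333) = 0.02, so 1 + 0.7333·K_p = 50.
K_p = (50 − 1)/0.7333 = 66.8.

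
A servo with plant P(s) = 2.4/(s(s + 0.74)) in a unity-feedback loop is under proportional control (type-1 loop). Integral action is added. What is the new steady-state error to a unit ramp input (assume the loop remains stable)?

0

The integrator raises the loop to type 2, so K_v → ∞ and e_ss to a ramp is zero.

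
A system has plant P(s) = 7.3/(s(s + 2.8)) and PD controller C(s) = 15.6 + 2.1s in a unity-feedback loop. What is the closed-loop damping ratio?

ζ = 0.849

Forward path: (15.6 + 2.1s)·7.3/(s(s+2.8)). The closed-loop characteristic equation is s² + (2.8 + 7.3·2.1)s + 7.3·15.6 = 0.
That is s² + 18.13s + 113.9 = 0, so ω_n = 10.67 rad/s and ζ = 18.13/(2·10.67) = 0.8495.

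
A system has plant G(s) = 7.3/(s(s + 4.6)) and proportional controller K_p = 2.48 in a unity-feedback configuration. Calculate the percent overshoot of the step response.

13.3%

From 1 + K_pG(s) = 0: s² + 4.6s + 18.1 = 0 ⇒ ω_n = 4.255, ζ = 0.5406.
%OS = 100·exp(−πζ/√(1−ζ²)) = 100·exp(−π·0.5406/√0.7078) = 13.3%.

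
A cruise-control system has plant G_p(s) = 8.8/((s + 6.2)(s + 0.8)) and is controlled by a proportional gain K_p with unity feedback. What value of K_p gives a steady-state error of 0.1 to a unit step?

K_p = 5.07

Steady-state error for a unit step on this type-0 loop is 1/(1 + K_p·G_p(0)).
G_p(0) = 1.774. Require 1/(1 + K_p·1.774) = 0.1, so 1 + 1.774·K_p = 10.
K_p = (10 − 1)/1.774 = 5.07.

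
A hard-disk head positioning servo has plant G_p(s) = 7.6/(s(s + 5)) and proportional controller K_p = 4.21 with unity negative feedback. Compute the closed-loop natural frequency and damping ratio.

With unity feedback the closed-loop characteristic equation is s² + 5s + 4.21·7.6 = s² + 5s + 32 = 0.
So ω_n² = 32 ⇒ ω_n = 5.657 rad/s, and ζ = 5/(2ω_n) = 0.442.

ω_n = 5.66 rad/s, ζ = 0.442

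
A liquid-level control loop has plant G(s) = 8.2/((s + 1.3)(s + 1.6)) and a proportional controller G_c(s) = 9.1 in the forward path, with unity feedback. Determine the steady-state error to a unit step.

The loop is type 0. Static position error constant K_pos = G_c(0)·G(0) = 9.1·3.942 = 35.87.
Steady-state error to a unit step: e_ss = 1/(1+K_pos) = 1/36.87 = 0.0271.

0.0271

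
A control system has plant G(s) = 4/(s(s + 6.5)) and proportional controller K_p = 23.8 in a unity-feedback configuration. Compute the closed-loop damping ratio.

ζ = 0.333

1 + K_p·G(s) = 0 gives s² + 6.5s + 95.2 = 0.
Matching s² + 2ζω_n s + ω_n²: ω_n = √95.2 = 9.757 rad/s and 2ζω_n = 6.5, so ζ = 6.5/(2·9.757) = 0.333.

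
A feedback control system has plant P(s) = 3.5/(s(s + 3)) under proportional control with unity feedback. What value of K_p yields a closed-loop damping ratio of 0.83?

K_p = 0.933

Closed-loop characteristic equation: s² + 3s + K_p·3.5 = 0.
So ω_n = √(3.5K_p) and 2ζω_n = 3, giving ζ = 3/(2√(3.5K_p)).
Setting ζ = 0.83: √(3.5K_p) = 3/(2·0.83) = 1.807, so K_p = 3.266/3.5 = 0.933.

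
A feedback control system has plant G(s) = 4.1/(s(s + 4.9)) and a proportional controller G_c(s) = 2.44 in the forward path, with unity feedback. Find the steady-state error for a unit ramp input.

The loop has one pole at the origin (type 1). Velocity error constant K_v = lim_{s→0} s·G_c(s)G(s) = 2.44·4.1/4.9 = 2.042.
Steady-state error to a unit ramp: e_ss = 1/K_v = 0.49.

0.49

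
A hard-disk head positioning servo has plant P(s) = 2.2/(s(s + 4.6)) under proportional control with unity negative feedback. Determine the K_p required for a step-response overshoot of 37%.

K_p = 26.4

From %OS = 100·exp(−πζ/√(1−ζ²)) = 37%, ζ = −ln(0.37)/√(π²+ln²(0.37)) = 0.3017.
Characteristic equation s² + 4.6s + 2.2K_p = 0 gives ζ = 4.6/(2√(2.2K_p)).
Setting ζ = 0.3017: √(2.2K_p) = 4.6/(2·0.3017) = 7.623, so K_p = 58.11/2.2 = 26.4.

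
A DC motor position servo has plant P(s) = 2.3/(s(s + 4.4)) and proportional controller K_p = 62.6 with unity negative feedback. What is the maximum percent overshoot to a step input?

55.7%

Closed-loop characteristic equation: s² + 4.4s + 144 = 0, so ω_n = 12 rad/s and ζ = 4.4/(2·12) = 0.1833.
%OS = 100·exp(−πζ/√(1−ζ²)) = 100·exp(−π·0.1833/√0.9664) = 55.7%.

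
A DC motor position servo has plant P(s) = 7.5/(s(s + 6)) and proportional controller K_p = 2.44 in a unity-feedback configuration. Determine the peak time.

T_p = 1.03 s

Closed-loop characteristic equation: s² + 6s + 18.3 = 0, so ω_n = 4.278 rad/s and ζ = 6/(2·4.278) = 0.7013.
Damped frequency ω_d = ω_n√(1−ζ²) = 3.05 rad/s, so peak time T_p = π/ω_d = 1.03 s.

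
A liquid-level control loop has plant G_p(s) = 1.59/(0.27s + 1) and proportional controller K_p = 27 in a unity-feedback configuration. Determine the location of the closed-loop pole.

s = -162.7

Closed loop: T(s) = K_p·G_p/(1+K_p·G_p) = 42.93/(0.27s + 1 + 42.93), with pole at s = −(1 + 42.93)/0.27 = −162.7.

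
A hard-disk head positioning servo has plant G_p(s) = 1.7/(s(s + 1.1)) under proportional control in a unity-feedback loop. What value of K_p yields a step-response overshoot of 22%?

From %OS = 100·exp(−πζ/√(1−ζ²)) = 22%, ζ = −ln(0.22)/√(π²+ln²(0.22)) = 0.4342.
Characteristic equation s² + 1.1s + 1.7K_p = 0 gives ζ = 1.1/(2√(1.7K_p)).
Setting ζ = 0.4342: √(1.7K_p) = 1.1/(2·0.4342) = 1.267, so K_p = 1.605/1.7 = 0.944.

K_p = 0.944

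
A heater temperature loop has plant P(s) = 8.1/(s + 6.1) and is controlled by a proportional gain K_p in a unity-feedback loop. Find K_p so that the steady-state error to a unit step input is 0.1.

For a type-0 loop with proportional control, e_ss = 1/(1 + K_p·P(0)).
P(0) = 1.328. Require 1/(1 + K_p·1.328) = 0.1, so 1 + 1.328·K_p = 10.
K_p = (10 − 1)/1.328 = 6.78.

K_p = 6.78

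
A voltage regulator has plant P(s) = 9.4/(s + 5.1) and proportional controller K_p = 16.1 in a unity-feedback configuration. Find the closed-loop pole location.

s = -156.4

Closed-loop transfer function: T(s) = K_p·P(s)/(1 + K_p·P(s)) = 151.3/(s + 5.1 + 151.3) = 151.3/(s + 156.4).
The closed-loop pole is at s = −156.4.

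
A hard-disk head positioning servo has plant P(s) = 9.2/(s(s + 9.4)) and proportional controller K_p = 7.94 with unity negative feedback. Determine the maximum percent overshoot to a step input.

The closed-loop denominator s² + 9.4s + 73.05 gives ω_n = √73.05 = 8.547 and ζ = 9.4/(2ω_n) = 0.5499.
%OS = 100·exp(−πζ/√(1−ζ²)) = 100·exp(−π·0.5499/√0.6976) = 12.6%.

12.6%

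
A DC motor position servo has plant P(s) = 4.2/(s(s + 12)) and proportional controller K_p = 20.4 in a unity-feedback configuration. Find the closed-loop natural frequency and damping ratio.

1 + K_p·P(s) = 0 gives s² + 12s + 85.68 = 0.
Matching s² + 2ζω_n s + ω_n²: ω_n = √85.68 = 9.256 rad/s and 2ζω_n = 12, so ζ = 12/(2·9.256) = 0.648.

ω_n = 9.26 rad/s, ζ = 0.648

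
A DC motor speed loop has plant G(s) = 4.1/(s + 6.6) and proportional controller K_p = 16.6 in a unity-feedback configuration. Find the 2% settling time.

T_s ≈ 0.0536 s

Closed-loop transfer function: T(s) = K_p·G(s)/(1 + K_p·G(s)) = 68.06/(s + 6.6 + 68.06) = 68.06/(s + 74.66).
Time constant τ = 1/74.66 = 0.01339 s, so the 2% settling time is about 4τ = 0.0536 s.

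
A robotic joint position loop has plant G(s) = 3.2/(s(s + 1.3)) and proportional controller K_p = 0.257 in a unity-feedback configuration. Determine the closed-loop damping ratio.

The closed-loop denominator is s(s+1.3) + 0.257·3.2 = s² + 1.3s + 0.8224.
Matching s² + 2ζω_n s + ω_n²: ω_n = √0.8224 = 0.9069 rad/s and 2ζω_n = 1.3, so ζ = 1.3/(2·0.9069) = 0.717.

ζ = 0.717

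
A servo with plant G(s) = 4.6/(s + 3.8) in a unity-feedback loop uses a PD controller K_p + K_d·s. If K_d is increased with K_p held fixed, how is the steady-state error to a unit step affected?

unchanged

K_d affects only the transient (the s-coefficient); the DC loop gain, and hence e_ss, depends only on K_p.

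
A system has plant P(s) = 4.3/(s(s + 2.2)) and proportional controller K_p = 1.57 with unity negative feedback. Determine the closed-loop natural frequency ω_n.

With unity feedback the closed-loop characteristic equation is s² + 2.2s + 1.57·4.3 = s² + 2.2s + 6.751 = 0.
Matching s² + 2ζω_n s + ω_n²: ω_n = √6.751 = 2.598 rad/s and 2ζω_n = 2.2, so ζ = 2.2/(2·2.598) = 0.423.

ω_n = 2.6 rad/s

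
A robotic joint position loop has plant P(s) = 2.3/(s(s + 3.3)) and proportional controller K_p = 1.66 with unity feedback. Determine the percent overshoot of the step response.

Closed-loop characteristic equation: s² + 3.3s + 3.818 = 0, so ω_n = 1.954 rad/s and ζ = 3.3/(2·1.954) = 0.8444.
%OS = 100·exp(−πζ/√(1−ζ²)) = 100·exp(−π·0.8444/√0.2869) = 0.707%.

0.707%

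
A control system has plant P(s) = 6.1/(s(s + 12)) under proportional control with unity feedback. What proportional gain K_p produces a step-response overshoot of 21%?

From %OS = 100·exp(−πζ/√(1−ζ²)) = 21%, ζ = −ln(0.21)/√(π²+ln²(0.21)) = 0.4449.
Characteristic equation s² + 12s + 6.1K_p = 0 gives ζ = 12/(2√(6.1K_p)).
Setting ζ = 0.4449: √(6.1K_p) = 12/(2·0.4449) = 13.49, so K_p = 181.9/6.1 = 29.8.

K_p = 29.8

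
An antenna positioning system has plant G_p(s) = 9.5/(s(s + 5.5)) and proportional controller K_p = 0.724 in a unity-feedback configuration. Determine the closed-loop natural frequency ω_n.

The closed-loop denominator is s(s+5.5) + 0.724·9.5 = s² + 5.5s + 6.878.
So ω_n² = 6.878 ⇒ ω_n = 2.623 rad/s, and ζ = 5.5/(2ω_n) = 1.05.

ω_n = 2.62 rad/s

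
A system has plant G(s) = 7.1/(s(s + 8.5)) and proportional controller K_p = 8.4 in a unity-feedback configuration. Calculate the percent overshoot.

The closed-loop denominator s² + 8.5s + 59.64 gives ω_n = √59.64 = 7.723 and ζ = 8.5/(2ω_n) = 0.5503.
%OS = 100·exp(−πζ/√(1−ζ²)) = 100·exp(−π·0.5503/√0.6971) = 12.6%.

12.6%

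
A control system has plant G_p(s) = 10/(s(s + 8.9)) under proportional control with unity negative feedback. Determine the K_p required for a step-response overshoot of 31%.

From %OS = 100·exp(−πζ/√(1−ζ²)) = 31%, ζ = −ln(0.31)/√(π²+ln²(0.31)) = 0.3493.
Characteristic equation s² + 8.9s + 10K_p = 0 gives ζ = 8.9/(2√(10K_p)).
Setting ζ = 0.3493: √(10K_p) = 8.9/(2·0.3493) = 12.74, so K_p = 162.3/10 = 16.2.

K_p = 16.2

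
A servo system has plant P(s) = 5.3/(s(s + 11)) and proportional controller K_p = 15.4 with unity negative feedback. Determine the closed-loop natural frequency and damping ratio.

The closed-loop denominator is s(s+11) + 15.4·5.3 = s² + 11s + 81.62.
Matching s² + 2ζω_n s + ω_n²: ω_n = √81.62 = 9.034 rad/s and 2ζω_n = 11, so ζ = 11/(2·9.034) = 0.609.

ω_n = 9.03 rad/s, ζ = 0.609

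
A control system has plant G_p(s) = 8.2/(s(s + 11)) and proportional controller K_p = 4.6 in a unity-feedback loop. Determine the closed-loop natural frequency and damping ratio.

ω_n = 6.14 rad/s, ζ = 0.896

With unity feedback the closed-loop characteristic equation is s² + 11s + 4.6·8.2 = s² + 11s + 37.72 = 0.
Matching s² + 2ζω_n s + ω_n²: ω_n = √37.72 = 6.142 rad/s and 2ζω_n = 11, so ζ = 11/(2·6.142) = 0.896.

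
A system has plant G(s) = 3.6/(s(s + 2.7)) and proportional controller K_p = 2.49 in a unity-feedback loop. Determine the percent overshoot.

20.5%

The closed-loop denominator s² + 2.7s + 8.964 gives ω_n = √8.964 = 2.994 and ζ = 2.7/(2ω_n) = 0.4509.
%OS = 100·exp(−πζ/√(1−ζ²)) = 100·exp(−π·0.4509/√0.7967) = 20.5%.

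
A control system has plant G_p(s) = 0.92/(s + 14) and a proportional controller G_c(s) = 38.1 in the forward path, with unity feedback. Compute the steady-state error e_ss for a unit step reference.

0.285

The loop is type 0. Static position error constant K_pos = G_c(0)·G_p(0) = 38.1·0.06571 = 2.504.
Steady-state error to a unit step: e_ss = 1/(1+K_pos) = 1/3.504 = 0.285.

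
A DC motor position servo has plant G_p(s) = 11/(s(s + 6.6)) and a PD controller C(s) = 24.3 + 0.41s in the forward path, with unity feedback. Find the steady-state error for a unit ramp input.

The loop has one pole at the origin (type 1). Velocity error constant K_v = lim_{s→0} s·C(s)G_p(s) = 24.3·11/6.6 = 40.5.
Steady-state error to a unit ramp: e_ss = 1/K_v = 0.0247.

0.0247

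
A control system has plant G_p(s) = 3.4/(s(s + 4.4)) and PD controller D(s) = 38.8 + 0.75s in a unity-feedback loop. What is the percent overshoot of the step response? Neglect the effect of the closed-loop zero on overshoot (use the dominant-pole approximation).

Forward path: (38.8 + 0.75s)·3.4/(s(s+4.4)). The closed-loop characteristic equation is s² + (4.4 + 3.4·0.75)s + 3.4·38.8 = 0.
That is s² + 6.95s + 131.9 = 0, so ω_n = 11.49 rad/s and ζ = 6.95/(2·11.49) = 0.3026.
%OS = 100·exp(−πζ/√(1−ζ²)) = 36.9%.

36.9%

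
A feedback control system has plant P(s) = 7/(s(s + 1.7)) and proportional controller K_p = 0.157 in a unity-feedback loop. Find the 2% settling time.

T_s ≈ 4.71 s

The closed-loop denominator s² + 1.7s + 1.099 gives ω_n = √1.099 = 1.048 and ζ = 1.7/(2ω_n) = 0.8108.
2% settling time T_s ≈ 4/(ζω_n) = 4/0.85 = 4.71 s.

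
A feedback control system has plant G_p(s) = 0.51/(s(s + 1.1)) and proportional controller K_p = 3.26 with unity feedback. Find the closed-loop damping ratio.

ζ = 0.427

1 + K_p·G_p(s) = 0 gives s² + 1.1s + 1.663 = 0.
So ω_n² = 1.663 ⇒ ω_n = 1.289 rad/s, and ζ = 1.1/(2ω_n) = 0.427.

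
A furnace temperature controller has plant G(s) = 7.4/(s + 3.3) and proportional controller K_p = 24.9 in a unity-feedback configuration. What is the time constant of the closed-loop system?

Closed-loop transfer function: T(s) = K_p·G(s)/(1 + K_p·G(s)) = 184.3/(s + 3.3 + 184.3) = 184.3/(s + 187.6).
Time constant τ = 1/187.6 = 0.00533 s.

τ = 0.00533 s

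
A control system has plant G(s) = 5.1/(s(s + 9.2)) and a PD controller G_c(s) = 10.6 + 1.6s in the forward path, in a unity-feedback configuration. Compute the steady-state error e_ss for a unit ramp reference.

0.17

The loop has one pole at the origin (type 1). Velocity error constant K_v = lim_{s→0} s·G_c(s)G(s) = 10.6·5.1/9.2 = 5.876.
Steady-state error to a unit ramp: e_ss = 1/K_v = 0.17.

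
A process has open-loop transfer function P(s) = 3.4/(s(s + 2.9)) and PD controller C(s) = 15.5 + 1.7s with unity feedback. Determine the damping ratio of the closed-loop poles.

Forward path: (15.5 + 1.7s)·3.4/(s(s+2.9)). The closed-loop characteristic equation is s² + (2.9 + 3.4·1.7)s + 3.4·15.5 = 0.
That is s² + 8.68s + 52.7 = 0, so ω_n = 7.259 rad/s and ζ = 8.68/(2·7.259) = 0.5978.

ζ = 0.598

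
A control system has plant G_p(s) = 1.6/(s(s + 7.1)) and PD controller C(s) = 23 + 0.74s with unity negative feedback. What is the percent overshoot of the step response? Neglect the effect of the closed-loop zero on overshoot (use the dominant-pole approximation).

Forward path: (23 + 0.74s)·1.6/(s(s+7.1)). The closed-loop characteristic equation is s² + (7.1 + 1.6·0.74)s + 1.6·23 = 0.
That is s² + 8.284s + 36.8 = 0, so ω_n = 6.066 rad/s and ζ = 8.284/(2·6.066) = 0.6828.
%OS = 100·exp(−πζ/√(1−ζ²)) = 5.31%.

5.31%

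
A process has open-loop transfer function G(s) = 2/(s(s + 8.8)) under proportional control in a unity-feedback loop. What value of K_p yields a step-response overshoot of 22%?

K_p = 51.4

From %OS = 100·exp(−πζ/√(1−ζ²)) = 22%, ζ = −ln(0.22)/√(π²+ln²(0.22)) = 0.4342.
Characteristic equation s² + 8.8s + 2K_p = 0 gives ζ = 8.8/(2√(2K_p)).
Setting ζ = 0.4342: √(2K_p) = 8.8/(2·0.4342) = 10.13, so K_p = 102.7/2 = 51.4.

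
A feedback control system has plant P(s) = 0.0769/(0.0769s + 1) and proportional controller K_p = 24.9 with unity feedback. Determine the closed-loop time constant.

Closed loop: T(s) = K_p·P/(1+K_p·P) = 1.915/(0.0769s + 1 + 1.915), with pole at s = −(1 + 1.915)/0.0769 = −37.9.
Closed-loop time constant τ = 1/37.9 = 0.0264 s.

τ = 0.0264 s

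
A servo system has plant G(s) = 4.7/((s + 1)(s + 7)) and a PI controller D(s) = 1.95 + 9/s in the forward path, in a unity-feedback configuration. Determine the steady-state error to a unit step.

0

The open loop D(s)G(s) has a pole at the origin (type 1), so the static position error constant is infinite and e_ss = 1/(1+∞) = 0.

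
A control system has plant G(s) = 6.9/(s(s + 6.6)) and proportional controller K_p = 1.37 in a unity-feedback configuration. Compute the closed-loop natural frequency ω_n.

ω_n = 3.07 rad/s

With unity feedback the closed-loop characteristic equation is s² + 6.6s + 1.37·6.9 = s² + 6.6s + 9.453 = 0.
Matching s² + 2ζω_n s + ω_n²: ω_n = √9.453 = 3.075 rad/s and 2ζω_n = 6.6, so ζ = 6.6/(2·3.075) = 1.07.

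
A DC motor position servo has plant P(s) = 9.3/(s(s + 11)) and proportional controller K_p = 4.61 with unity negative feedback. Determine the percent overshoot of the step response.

The closed-loop denominator s² + 11s + 42.87 gives ω_n = √42.87 = 6.548 and ζ = 11/(2ω_n) = 0.84.
%OS = 100·exp(−πζ/√(1−ζ²)) = 100·exp(−π·0.84/√0.2944) = 0.772%.

0.772%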